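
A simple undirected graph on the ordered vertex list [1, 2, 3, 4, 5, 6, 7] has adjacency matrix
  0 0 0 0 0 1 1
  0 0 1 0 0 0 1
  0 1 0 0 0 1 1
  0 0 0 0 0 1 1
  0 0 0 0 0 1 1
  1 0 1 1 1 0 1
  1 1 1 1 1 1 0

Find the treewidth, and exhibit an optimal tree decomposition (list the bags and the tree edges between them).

Treewidth 2.
Bags: B1 = {1, 6, 7}  B2 = {4, 6, 7}  B3 = {3, 6, 7}  B4 = {2, 3, 7}  B5 = {5, 6, 7}
Tree: B1–B2, B1–B3, B3–B4, B3–B5

The largest bag has 3 vertices, giving width 2; this decomposition certifies tw(G) ≤ 2. On the other hand G contains the 3-clique {2, 3, 7}. A clique must lie in a single bag of any decomposition, so no decomposition can have width below 2. Therefore the treewidth is 2.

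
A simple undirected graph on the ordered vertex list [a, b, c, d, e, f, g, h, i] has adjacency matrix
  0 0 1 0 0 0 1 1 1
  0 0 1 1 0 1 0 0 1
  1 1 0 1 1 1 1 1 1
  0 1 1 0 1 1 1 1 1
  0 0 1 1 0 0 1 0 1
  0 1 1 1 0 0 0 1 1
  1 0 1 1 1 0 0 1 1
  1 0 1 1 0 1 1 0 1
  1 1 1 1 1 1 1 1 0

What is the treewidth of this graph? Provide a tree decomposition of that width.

Every bag has size at most 5, so the width is 5 − 1 = 4 and tw(G) ≤ 4. On the other hand G contains the 5-clique {c, d, e, g, i}. A clique must lie in a single bag of any decomposition, so no decomposition can have width below 4. The upper and lower bounds meet at 4, so that is the treewidth.

Treewidth 4.
One optimal decomposition is:
Bags: B1 = {c, d, f, h, i}  B2 = {b, c, d, f, i}  B3 = {c, d, g, h, i}  B4 = {c, d, e, g, i}  B5 = {a, c, g, h, i}
Tree: B1–B2, B1–B3, B3–B4, B3–B5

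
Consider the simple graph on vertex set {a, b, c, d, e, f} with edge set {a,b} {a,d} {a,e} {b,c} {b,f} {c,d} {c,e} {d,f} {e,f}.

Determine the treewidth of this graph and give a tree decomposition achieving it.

Each bag holds 4 vertices, so the decomposition has width 3, which upper-bounds the treewidth. For the lower bound: the 4 vertex sets {b,c}, {d,f}, {e}, {a} are disjoint, each induces a connected subgraph, and every pair is joined by at least one edge of G. Contracting each set to a single vertex therefore yields K_{4} as a minor, and since treewidth is minor-monotone, tw(G) ≥ tw(K_{4}) = 3. Therefore the treewidth is 3.

Treewidth 3.
Bags: B1 = {b, c, d, e}  B2 = {b, d, e, f}  B3 = {a, b, d, e}
Tree: B1–B2, B2–B3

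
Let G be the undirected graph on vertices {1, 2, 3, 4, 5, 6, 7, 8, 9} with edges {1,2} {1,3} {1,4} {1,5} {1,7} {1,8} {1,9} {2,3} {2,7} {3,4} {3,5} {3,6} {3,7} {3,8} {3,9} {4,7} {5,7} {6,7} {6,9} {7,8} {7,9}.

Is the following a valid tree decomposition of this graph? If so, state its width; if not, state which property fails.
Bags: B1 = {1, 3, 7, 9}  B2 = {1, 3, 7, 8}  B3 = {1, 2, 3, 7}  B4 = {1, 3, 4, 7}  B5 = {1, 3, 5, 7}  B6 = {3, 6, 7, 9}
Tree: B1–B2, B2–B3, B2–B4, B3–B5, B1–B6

Yes; width 3.

Checking the three conditions: (i) the bags cover all of {1, 2, 3, 4, 5, 6, 7, 8, 9}; (ii) for each edge, some bag contains both endpoints; (iii) the bags containing any fixed vertex form a subtree. All hold, so the decomposition is valid with width 4 − 1 = 3.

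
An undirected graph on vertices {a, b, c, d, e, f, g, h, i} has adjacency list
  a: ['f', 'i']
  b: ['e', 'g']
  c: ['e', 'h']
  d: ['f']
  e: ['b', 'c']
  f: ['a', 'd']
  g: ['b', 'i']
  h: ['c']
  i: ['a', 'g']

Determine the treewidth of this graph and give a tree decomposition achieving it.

Treewidth 1.
One such decomposition:
Bags: B1 = {d, f}  B2 = {a, f}  B3 = {a, i}  B4 = {g, i}  B5 = {b, g}  B6 = {b, e}  B7 = {c, e}  B8 = {c, h}
Tree: B1–B2, B2–B3, B3–B4, B4–B5, B5–B6, B6–B7, B7–B8

Each bag holds 2 vertices, so the decomposition has width 1, which upper-bounds the treewidth. Since G has at least one edge (e.g. d–f), it is not an edgeless graph, so tw(G) ≥ 1. Therefore the treewidth is 1.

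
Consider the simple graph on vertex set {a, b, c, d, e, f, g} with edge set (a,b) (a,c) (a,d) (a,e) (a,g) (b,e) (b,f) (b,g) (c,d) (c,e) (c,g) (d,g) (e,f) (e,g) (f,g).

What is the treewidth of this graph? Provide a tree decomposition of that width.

Each bag holds 4 vertices, so the decomposition has width 3, which upper-bounds the treewidth. On the other hand G contains the 4-clique {a, c, d, g}. A clique must lie in a single bag of any decomposition, so no decomposition can have width below 3. Hence tw(G) = 3 exactly.

Treewidth 3.
One optimal decomposition is:
Bags: B1 = {a, b, e, g}  B2 = {a, c, e, g}  B3 = {a, c, d, g}  B4 = {b, e, f, g}
Tree: B1–B2, B2–B3, B1–B4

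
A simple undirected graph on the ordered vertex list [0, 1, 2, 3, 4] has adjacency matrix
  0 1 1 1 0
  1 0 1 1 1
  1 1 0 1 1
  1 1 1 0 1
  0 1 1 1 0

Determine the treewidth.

3

A width-3 tree decomposition is:
Bags: B1 = {0, 1, 2, 3}  B2 = {1, 2, 3, 4}
Tree: B1–B2
Each bag holds 4 vertices, so the decomposition has width 3, which upper-bounds the treewidth. On the other hand G contains the 4-clique {0, 1, 2, 3}. A clique must lie in a single bag of any decomposition, so no decomposition can have width below 3. The upper and lower bounds meet at 3, so that is the treewidth.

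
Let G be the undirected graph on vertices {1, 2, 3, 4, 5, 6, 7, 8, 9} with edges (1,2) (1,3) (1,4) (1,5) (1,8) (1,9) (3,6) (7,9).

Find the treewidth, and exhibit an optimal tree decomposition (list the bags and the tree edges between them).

Treewidth 1.
Bags: B1 = {1, 2}  B2 = {1, 9}  B3 = {1, 4}  B4 = {7, 9}  B5 = {1, 3}  B6 = {3, 6}  B7 = {1, 8}  B8 = {1, 5}
Tree: B1–B2, B2–B3, B2–B4, B2–B5, B5–B6, B2–B7, B5–B8

Each bag holds 2 vertices, so the decomposition has width 1, which upper-bounds the treewidth. G has an edge, so its treewidth is at least 1. Combining the bounds, tw(G) = 1.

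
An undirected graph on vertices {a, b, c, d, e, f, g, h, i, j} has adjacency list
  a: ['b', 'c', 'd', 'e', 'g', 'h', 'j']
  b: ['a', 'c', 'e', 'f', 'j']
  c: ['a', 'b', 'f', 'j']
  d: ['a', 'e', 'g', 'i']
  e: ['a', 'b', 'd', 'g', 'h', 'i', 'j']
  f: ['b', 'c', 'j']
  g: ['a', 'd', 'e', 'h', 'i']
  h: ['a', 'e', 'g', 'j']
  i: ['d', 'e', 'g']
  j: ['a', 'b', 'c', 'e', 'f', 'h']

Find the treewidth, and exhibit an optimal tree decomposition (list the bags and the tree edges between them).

Treewidth 3.
Bags: B1 = {a, d, e, g}  B2 = {a, e, g, h}  B3 = {a, e, h, j}  B4 = {a, b, e, j}  B5 = {a, b, c, j}  B6 = {d, e, g, i}  B7 = {b, c, f, j}
Tree: B1–B2, B2–B3, B3–B4, B4–B5, B1–B6, B5–B7

Each bag holds 4 vertices, so the decomposition has width 3, which upper-bounds the treewidth. Conversely, {a, d, e, g} is a clique of size 4, and the vertices of any clique must share a bag in every tree decomposition; so some bag has ≥ 4 vertices and tw(G) ≥ 3. Hence tw(G) = 3 exactly.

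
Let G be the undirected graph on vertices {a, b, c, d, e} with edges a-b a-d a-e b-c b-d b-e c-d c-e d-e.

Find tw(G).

A width-3 tree decomposition is:
Bags: B1 = {a, b, d, e}  B2 = {b, c, d, e}
Tree: B1–B2
The largest bag has 4 vertices, giving width 3; this decomposition certifies tw(G) ≤ 3. For the lower bound, the 4 vertices {b, c, d, e} are pairwise adjacent, and any tree decomposition puts a clique entirely inside one bag — forcing width ≥ 3. Hence tw(G) = 3 exactly.

3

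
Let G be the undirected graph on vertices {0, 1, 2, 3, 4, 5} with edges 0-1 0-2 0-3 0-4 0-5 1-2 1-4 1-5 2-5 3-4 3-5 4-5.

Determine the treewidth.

A width-3 tree decomposition is:
Bags: B1 = {0, 1, 4, 5}  B2 = {0, 3, 4, 5}  B3 = {0, 1, 2, 5}
Tree: B1–B2, B1–B3
The largest bag has 4 vertices, giving width 3; this decomposition certifies tw(G) ≤ 3. For the lower bound, the 4 vertices {0, 1, 2, 5} are pairwise adjacent, and any tree decomposition puts a clique entirely inside one bag — forcing width ≥ 3. Hence tw(G) = 3 exactly.

3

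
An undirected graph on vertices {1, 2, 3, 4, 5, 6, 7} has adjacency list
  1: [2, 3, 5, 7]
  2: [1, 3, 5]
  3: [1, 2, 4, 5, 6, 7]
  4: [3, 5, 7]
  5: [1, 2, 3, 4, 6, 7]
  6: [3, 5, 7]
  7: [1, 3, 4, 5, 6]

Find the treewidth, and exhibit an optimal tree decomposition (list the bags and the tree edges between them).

Each bag holds 4 vertices, so the decomposition has width 3, which upper-bounds the treewidth. Conversely, {1, 2, 3, 5} is a clique of size 4, and the vertices of any clique must share a bag in every tree decomposition; so some bag has ≥ 4 vertices and tw(G) ≥ 3. Therefore the treewidth is 3.

Treewidth 3.
One such decomposition:
Bags: B1 = {1, 3, 5, 7}  B2 = {3, 5, 6, 7}  B3 = {3, 4, 5, 7}  B4 = {1, 2, 3, 5}
Tree: B1–B2, B2–B3, B1–B4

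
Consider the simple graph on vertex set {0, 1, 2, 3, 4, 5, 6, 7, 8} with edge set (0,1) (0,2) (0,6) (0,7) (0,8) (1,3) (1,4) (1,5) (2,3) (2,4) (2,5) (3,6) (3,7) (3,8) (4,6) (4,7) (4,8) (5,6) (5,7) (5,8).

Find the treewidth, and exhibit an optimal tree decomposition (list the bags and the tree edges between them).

Treewidth 4.
One such decomposition:
Bags: B1 = {0, 3, 4, 5, 6}  B2 = {0, 3, 4, 5, 8}  B3 = {0, 3, 4, 5, 7}  B4 = {0, 2, 3, 4, 5}  B5 = {0, 1, 3, 4, 5}
Tree: B1–B2, B2–B3, B3–B4, B4–B5

The largest bag has 5 vertices, giving width 4; this decomposition certifies tw(G) ≤ 4. For the lower bound: the 5 vertex sets {5,6}, {0,8}, {4,7}, {3}, {2} are disjoint, each induces a connected subgraph, and every pair is joined by at least one edge of G. Contracting each set to a single vertex therefore yields K_{5} as a minor, and since treewidth is minor-monotone, tw(G) ≥ tw(K_{5}) = 4. The upper and lower bounds meet at 4, so that is the treewidth.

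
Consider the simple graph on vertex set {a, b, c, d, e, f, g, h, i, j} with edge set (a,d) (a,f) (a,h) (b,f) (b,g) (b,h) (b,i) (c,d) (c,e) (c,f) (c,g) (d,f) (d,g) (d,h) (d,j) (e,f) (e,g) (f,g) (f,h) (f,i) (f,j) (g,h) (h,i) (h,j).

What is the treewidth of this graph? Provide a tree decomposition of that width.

Treewidth 3.
One optimal decomposition is:
Bags: B1 = {d, f, g, h}  B2 = {a, d, f, h}  B3 = {b, f, g, h}  B4 = {c, d, f, g}  B5 = {c, e, f, g}  B6 = {d, f, h, j}  B7 = {b, f, h, i}
Tree: B1–B2, B1–B3, B1–B4, B4–B5, B1–B6, B3–B7

The largest bag has 4 vertices, giving width 3; this decomposition certifies tw(G) ≤ 3. For the lower bound, the 4 vertices {c, e, f, g} are pairwise adjacent, and any tree decomposition puts a clique entirely inside one bag — forcing width ≥ 3. Combining the bounds, tw(G) = 3.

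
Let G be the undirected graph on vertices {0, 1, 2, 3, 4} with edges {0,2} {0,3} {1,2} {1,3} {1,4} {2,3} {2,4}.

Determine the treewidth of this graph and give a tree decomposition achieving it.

Every bag has size at most 3, so the width is 3 − 1 = 2 and tw(G) ≤ 2. Conversely, {0, 2, 3} is a clique of size 3, and the vertices of any clique must share a bag in every tree decomposition; so some bag has ≥ 3 vertices and tw(G) ≥ 2. Combining the bounds, tw(G) = 2.

Treewidth 2.
One such decomposition:
Bags: B1 = {1, 2, 3}  B2 = {1, 2, 4}  B3 = {0, 2, 3}
Tree: B1–B2, B1–B3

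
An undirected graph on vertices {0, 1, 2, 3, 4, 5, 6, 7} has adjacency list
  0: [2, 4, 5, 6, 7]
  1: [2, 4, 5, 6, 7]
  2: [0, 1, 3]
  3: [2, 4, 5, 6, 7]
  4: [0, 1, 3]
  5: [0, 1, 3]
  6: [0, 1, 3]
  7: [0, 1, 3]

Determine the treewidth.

3

A width-3 tree decomposition is:
Bags: B1 = {0, 1, 3, 4}  B2 = {0, 1, 2, 3}  B3 = {0, 1, 3, 5}  B4 = {0, 1, 3, 7}  B5 = {0, 1, 3, 6}
Tree: B1–B2, B2–B3, B3–B4, B4–B5
Each bag holds 4 vertices, so the decomposition has width 3, which upper-bounds the treewidth. For the lower bound: the 4 vertex sets {3,4}, {0,2}, {1}, {5} are disjoint, each induces a connected subgraph, and every pair is joined by at least one edge of G. Contracting each set to a single vertex therefore yields K_{4} as a minor, and since treewidth is minor-monotone, tw(G) ≥ tw(K_{4}) = 3. Therefore the treewidth is 3.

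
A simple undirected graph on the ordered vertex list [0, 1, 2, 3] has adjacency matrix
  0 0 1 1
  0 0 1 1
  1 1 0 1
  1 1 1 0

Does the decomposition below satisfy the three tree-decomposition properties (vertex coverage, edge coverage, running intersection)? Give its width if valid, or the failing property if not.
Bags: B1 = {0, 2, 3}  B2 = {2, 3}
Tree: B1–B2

A tree decomposition must satisfy three properties: every vertex lies in some bag; for every edge, both endpoints lie together in some bag; and for every vertex, the bags containing it form a connected subtree. Here vertex 1 appears in no bag, so the decomposition is invalid.

No — vertex 1 appears in no bag.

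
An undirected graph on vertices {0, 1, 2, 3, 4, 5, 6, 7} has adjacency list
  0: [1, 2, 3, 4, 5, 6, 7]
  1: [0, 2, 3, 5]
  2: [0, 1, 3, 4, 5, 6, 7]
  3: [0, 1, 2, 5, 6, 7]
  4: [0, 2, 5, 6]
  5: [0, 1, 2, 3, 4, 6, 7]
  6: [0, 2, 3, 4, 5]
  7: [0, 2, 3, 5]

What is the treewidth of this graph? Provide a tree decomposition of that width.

Treewidth 4.
One such decomposition:
Bags: B1 = {0, 2, 3, 5, 6}  B2 = {0, 1, 2, 3, 5}  B3 = {0, 2, 3, 5, 7}  B4 = {0, 2, 4, 5, 6}
Tree: B1–B2, B2–B3, B1–B4

Every bag has size at most 5, so the width is 5 − 1 = 4 and tw(G) ≤ 4. Conversely, {0, 1, 2, 3, 5} is a clique of size 5, and the vertices of any clique must share a bag in every tree decomposition; so some bag has ≥ 5 vertices and tw(G) ≥ 4. Hence tw(G) = 4 exactly.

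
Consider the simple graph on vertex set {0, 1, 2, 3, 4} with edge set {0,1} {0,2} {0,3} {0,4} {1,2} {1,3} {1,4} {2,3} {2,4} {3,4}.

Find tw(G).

4

A width-4 tree decomposition is:
Bags: B1 = {0, 1, 2, 3, 4}
Tree: (single bag)
A single bag containing all 5 vertices is trivially a valid decomposition of width 4. For the lower bound, the 5 vertices {0, 1, 2, 3, 4} are pairwise adjacent, and any tree decomposition puts a clique entirely inside one bag — forcing width ≥ 4. Therefore the treewidth is 4.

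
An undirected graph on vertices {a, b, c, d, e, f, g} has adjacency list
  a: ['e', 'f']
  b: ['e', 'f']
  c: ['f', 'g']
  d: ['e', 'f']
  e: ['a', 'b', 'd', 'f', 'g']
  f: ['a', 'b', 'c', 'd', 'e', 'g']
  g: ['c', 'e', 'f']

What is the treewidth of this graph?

2

A width-2 tree decomposition is:
Bags: B1 = {a, e, f}  B2 = {b, e, f}  B3 = {e, f, g}  B4 = {c, f, g}  B5 = {d, e, f}
Tree: B1–B2, B1–B3, B3–B4, B2–B5
Every bag has size at most 3, so the width is 3 − 1 = 2 and tw(G) ≤ 2. Conversely, {d, e, f} is a clique of size 3, and the vertices of any clique must share a bag in every tree decomposition; so some bag has ≥ 3 vertices and tw(G) ≥ 2. The upper and lower bounds meet at 2, so that is the treewidth.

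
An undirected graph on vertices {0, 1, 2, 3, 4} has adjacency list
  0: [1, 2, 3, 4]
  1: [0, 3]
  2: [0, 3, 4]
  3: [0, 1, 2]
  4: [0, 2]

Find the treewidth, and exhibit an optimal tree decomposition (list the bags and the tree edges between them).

Every bag has size at most 3, so the width is 3 − 1 = 2 and tw(G) ≤ 2. Conversely, {0, 1, 3} is a clique of size 3, and the vertices of any clique must share a bag in every tree decomposition; so some bag has ≥ 3 vertices and tw(G) ≥ 2. Hence tw(G) = 2 exactly.

Treewidth 2.
Bags: B1 = {0, 2, 4}  B2 = {0, 2, 3}  B3 = {0, 1, 3}
Tree: B1–B2, B2–B3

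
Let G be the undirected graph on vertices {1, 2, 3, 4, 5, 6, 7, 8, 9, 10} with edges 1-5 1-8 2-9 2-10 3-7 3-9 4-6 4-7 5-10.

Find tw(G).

A width-1 tree decomposition is:
Bags: B1 = {4, 6}  B2 = {4, 7}  B3 = {3, 7}  B4 = {3, 9}  B5 = {2, 9}  B6 = {2, 10}  B7 = {5, 10}  B8 = {1, 5}  B9 = {1, 8}
Tree: B1–B2, B2–B3, B3–B4, B4–B5, B5–B6, B6–B7, B7–B8, B8–B9
Every bag has size at most 2, so the width is 2 − 1 = 1 and tw(G) ≤ 1. G has an edge, so its treewidth is at least 1. Combining the bounds, tw(G) = 1.

1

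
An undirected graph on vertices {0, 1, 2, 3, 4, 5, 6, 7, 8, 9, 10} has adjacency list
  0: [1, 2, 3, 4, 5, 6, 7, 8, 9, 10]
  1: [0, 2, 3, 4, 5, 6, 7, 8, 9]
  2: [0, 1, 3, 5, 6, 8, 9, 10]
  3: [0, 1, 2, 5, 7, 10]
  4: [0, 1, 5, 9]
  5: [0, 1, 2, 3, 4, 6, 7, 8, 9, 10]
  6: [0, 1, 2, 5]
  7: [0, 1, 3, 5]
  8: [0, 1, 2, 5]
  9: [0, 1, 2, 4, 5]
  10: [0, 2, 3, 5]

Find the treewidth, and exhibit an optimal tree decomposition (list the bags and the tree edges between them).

Treewidth 4.
One such decomposition:
Bags: B1 = {0, 1, 2, 5, 9}  B2 = {0, 1, 2, 3, 5}  B3 = {0, 2, 3, 5, 10}  B4 = {0, 1, 2, 5, 8}  B5 = {0, 1, 3, 5, 7}  B6 = {0, 1, 4, 5, 9}  B7 = {0, 1, 2, 5, 6}
Tree: B1–B2, B2–B3, B2–B4, B2–B5, B1–B6, B1–B7

The largest bag has 5 vertices, giving width 4; this decomposition certifies tw(G) ≤ 4. For the lower bound, the 5 vertices {0, 1, 2, 5, 8} are pairwise adjacent, and any tree decomposition puts a clique entirely inside one bag — forcing width ≥ 4. Combining the bounds, tw(G) = 4.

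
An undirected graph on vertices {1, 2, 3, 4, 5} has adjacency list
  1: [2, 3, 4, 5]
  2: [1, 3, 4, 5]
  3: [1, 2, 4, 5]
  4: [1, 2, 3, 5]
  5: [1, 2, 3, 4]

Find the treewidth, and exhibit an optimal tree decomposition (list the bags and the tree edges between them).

Treewidth 4.
Bags: B1 = {1, 2, 3, 4, 5}
Tree: (single bag)

A single bag containing all 5 vertices is trivially a valid decomposition of width 4. Conversely, {1, 2, 3, 4, 5} is a clique of size 5, and the vertices of any clique must share a bag in every tree decomposition; so some bag has ≥ 5 vertices and tw(G) ≥ 4. Hence tw(G) = 4 exactly.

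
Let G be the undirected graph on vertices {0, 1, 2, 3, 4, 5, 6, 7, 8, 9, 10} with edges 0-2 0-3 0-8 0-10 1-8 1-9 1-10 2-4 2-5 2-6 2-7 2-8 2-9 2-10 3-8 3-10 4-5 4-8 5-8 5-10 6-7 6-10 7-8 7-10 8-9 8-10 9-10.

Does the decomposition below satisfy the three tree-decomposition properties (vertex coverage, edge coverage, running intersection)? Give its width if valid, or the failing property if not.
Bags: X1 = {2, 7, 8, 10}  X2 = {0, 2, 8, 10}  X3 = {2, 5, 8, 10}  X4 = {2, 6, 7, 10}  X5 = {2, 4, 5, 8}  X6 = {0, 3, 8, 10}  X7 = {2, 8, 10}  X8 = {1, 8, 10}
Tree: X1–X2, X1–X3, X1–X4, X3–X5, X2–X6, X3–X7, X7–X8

No — vertex 9 appears in no bag.

A tree decomposition must satisfy three properties: every vertex lies in some bag; for every edge, both endpoints lie together in some bag; and for every vertex, the bags containing it form a connected subtree. Here vertex 9 appears in no bag, so the decomposition is invalid.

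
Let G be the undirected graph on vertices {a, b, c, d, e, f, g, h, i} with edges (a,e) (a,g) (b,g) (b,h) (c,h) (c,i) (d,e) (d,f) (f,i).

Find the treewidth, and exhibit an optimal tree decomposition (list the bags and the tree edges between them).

Every bag has size at most 3, so the width is 3 − 1 = 2 and tw(G) ≤ 2. For the lower bound, G contains the cycle g–b–h–c–i–f–d–e–a–g, so G is not a forest; only forests have treewidth ≤ 1, hence tw(G) ≥ 2. Combining the bounds, tw(G) = 2.

Treewidth 2.
One optimal decomposition is:
Bags: B1 = {b, g, h}  B2 = {c, g, h}  B3 = {c, g, i}  B4 = {f, g, i}  B5 = {d, f, g}  B6 = {d, e, g}  B7 = {a, e, g}
Tree: B1–B2, B2–B3, B3–B4, B4–B5, B5–B6, B6–B7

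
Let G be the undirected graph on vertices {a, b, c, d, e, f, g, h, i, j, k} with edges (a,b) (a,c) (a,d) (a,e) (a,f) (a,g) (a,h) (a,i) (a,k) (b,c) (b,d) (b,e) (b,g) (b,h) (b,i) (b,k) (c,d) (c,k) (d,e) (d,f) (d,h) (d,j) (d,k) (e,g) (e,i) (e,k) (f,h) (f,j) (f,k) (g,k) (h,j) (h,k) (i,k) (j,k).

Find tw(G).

A width-4 tree decomposition is:
Bags: B1 = {a, b, d, h, k}  B2 = {a, d, f, h, k}  B3 = {a, b, c, d, k}  B4 = {d, f, h, j, k}  B5 = {a, b, d, e, k}  B6 = {a, b, e, g, k}  B7 = {a, b, e, i, k}
Tree: B1–B2, B1–B3, B2–B4, B3–B5, B5–B6, B5–B7
The largest bag has 5 vertices, giving width 4; this decomposition certifies tw(G) ≤ 4. On the other hand G contains the 5-clique {d, f, h, j, k}. A clique must lie in a single bag of any decomposition, so no decomposition can have width below 4. Hence tw(G) = 4 exactly.

4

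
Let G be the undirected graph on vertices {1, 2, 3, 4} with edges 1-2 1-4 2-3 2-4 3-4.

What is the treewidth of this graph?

2

A width-2 tree decomposition is:
Bags: B1 = {2, 3, 4}  B2 = {1, 2, 4}
Tree: B1–B2
Every bag has size at most 3, so the width is 3 − 1 = 2 and tw(G) ≤ 2. For the lower bound, the 3 vertices {1, 2, 4} are pairwise adjacent, and any tree decomposition puts a clique entirely inside one bag — forcing width ≥ 2. Therefore the treewidth is 2.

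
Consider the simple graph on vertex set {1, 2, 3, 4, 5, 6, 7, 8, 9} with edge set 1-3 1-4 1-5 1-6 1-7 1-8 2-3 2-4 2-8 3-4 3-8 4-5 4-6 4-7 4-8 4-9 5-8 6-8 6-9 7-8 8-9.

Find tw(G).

3

A width-3 tree decomposition is:
Bags: B1 = {1, 3, 4, 8}  B2 = {1, 4, 6, 8}  B3 = {2, 3, 4, 8}  B4 = {4, 6, 8, 9}  B5 = {1, 4, 7, 8}  B6 = {1, 4, 5, 8}
Tree: B1–B2, B1–B3, B2–B4, B1–B5, B2–B6
The largest bag has 4 vertices, giving width 3; this decomposition certifies tw(G) ≤ 3. On the other hand G contains the 4-clique {1, 3, 4, 8}. A clique must lie in a single bag of any decomposition, so no decomposition can have width below 3. Therefore the treewidth is 3.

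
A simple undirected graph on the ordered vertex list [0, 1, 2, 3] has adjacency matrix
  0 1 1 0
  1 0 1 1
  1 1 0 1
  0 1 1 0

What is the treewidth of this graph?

A width-2 tree decomposition is:
Bags: B1 = {0, 1, 2}  B2 = {1, 2, 3}
Tree: B1–B2
Each bag holds 3 vertices, so the decomposition has width 2, which upper-bounds the treewidth. For the lower bound, the 3 vertices {0, 1, 2} are pairwise adjacent, and any tree decomposition puts a clique entirely inside one bag — forcing width ≥ 2. Therefore the treewidth is 2.

2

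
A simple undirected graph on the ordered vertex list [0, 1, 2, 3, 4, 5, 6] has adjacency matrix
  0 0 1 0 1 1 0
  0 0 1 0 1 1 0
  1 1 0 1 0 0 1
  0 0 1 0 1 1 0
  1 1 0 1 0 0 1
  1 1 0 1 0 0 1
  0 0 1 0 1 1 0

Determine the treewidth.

3

A width-3 tree decomposition is:
Bags: B1 = {1, 2, 4, 5}  B2 = {0, 2, 4, 5}  B3 = {2, 3, 4, 5}  B4 = {2, 4, 5, 6}
Tree: B1–B2, B2–B3, B3–B4
The largest bag has 4 vertices, giving width 3; this decomposition certifies tw(G) ≤ 3. For the lower bound: the 4 vertex sets {1,2}, {0,4}, {5}, {3} are disjoint, each induces a connected subgraph, and every pair is joined by at least one edge of G. Contracting each set to a single vertex therefore yields K_{4} as a minor, and since treewidth is minor-monotone, tw(G) ≥ tw(K_{4}) = 3. Therefore the treewidth is 3.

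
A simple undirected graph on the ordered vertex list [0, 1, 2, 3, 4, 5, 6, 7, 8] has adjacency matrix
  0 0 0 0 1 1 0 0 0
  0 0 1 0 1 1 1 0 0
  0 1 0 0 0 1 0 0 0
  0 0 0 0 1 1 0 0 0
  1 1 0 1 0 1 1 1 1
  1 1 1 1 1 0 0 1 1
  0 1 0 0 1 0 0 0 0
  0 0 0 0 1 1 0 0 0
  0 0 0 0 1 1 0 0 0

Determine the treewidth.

2

A width-2 tree decomposition is:
Bags: B1 = {1, 4, 5}  B2 = {1, 4, 6}  B3 = {4, 5, 7}  B4 = {0, 4, 5}  B5 = {4, 5, 8}  B6 = {3, 4, 5}  B7 = {1, 2, 5}
Tree: B1–B2, B1–B3, B1–B4, B1–B5, B1–B6, B1–B7
Every bag has size at most 3, so the width is 3 − 1 = 2 and tw(G) ≤ 2. On the other hand G contains the 3-clique {1, 2, 5}. A clique must lie in a single bag of any decomposition, so no decomposition can have width below 2. Therefore the treewidth is 2.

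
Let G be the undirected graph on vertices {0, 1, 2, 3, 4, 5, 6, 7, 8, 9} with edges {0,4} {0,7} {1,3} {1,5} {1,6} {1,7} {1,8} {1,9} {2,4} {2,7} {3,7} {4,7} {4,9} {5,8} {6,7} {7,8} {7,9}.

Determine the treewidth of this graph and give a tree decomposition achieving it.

Every bag has size at most 3, so the width is 3 − 1 = 2 and tw(G) ≤ 2. For the lower bound, the 3 vertices {1, 5, 8} are pairwise adjacent, and any tree decomposition puts a clique entirely inside one bag — forcing width ≥ 2. The upper and lower bounds meet at 2, so that is the treewidth.

Treewidth 2.
Bags: B1 = {1, 7, 9}  B2 = {1, 6, 7}  B3 = {4, 7, 9}  B4 = {1, 7, 8}  B5 = {0, 4, 7}  B6 = {1, 5, 8}  B7 = {1, 3, 7}  B8 = {2, 4, 7}
Tree: B1–B2, B1–B3, B2–B4, B3–B5, B4–B6, B1–B7, B3–B8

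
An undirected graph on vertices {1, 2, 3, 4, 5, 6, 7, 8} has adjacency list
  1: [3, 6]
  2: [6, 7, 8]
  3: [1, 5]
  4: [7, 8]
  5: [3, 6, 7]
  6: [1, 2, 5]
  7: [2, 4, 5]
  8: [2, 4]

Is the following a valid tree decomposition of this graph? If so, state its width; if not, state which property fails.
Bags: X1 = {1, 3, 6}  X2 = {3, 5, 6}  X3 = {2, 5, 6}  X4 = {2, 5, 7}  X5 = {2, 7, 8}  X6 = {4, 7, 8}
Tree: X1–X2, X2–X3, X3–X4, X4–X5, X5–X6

Yes; width 2.

Vertex coverage: the bags together contain {1, 2, 3, 4, 5, 6, 7, 8}, the full vertex set. Edge coverage: each edge of G has both endpoints in at least one bag. Running intersection: for every vertex, the bags containing it form a connected subtree. All three properties hold, so this is a valid tree decomposition of width max|bag| − 1 = 2, and hence tw(G) ≤ 2.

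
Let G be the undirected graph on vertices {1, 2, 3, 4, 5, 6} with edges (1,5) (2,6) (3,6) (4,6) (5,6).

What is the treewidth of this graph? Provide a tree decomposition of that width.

Treewidth 1.
One such decomposition:
Bags: B1 = {3, 6}  B2 = {4, 6}  B3 = {5, 6}  B4 = {1, 5}  B5 = {2, 6}
Tree: B1–B2, B1–B3, B3–B4, B3–B5

Each bag holds 2 vertices, so the decomposition has width 1, which upper-bounds the treewidth. G has an edge, so its treewidth is at least 1. The upper and lower bounds meet at 1, so that is the treewidth.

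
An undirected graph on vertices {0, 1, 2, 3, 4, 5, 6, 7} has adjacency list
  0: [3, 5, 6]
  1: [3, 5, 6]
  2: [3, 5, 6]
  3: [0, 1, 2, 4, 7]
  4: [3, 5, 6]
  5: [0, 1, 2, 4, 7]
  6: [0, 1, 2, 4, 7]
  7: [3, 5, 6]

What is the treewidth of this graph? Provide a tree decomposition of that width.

Every bag has size at most 4, so the width is 4 − 1 = 3 and tw(G) ≤ 3. For the lower bound: the 4 vertex sets {2,3}, {0,6}, {5}, {4} are disjoint, each induces a connected subgraph, and every pair is joined by at least one edge of G. Contracting each set to a single vertex therefore yields K_{4} as a minor, and since treewidth is minor-monotone, tw(G) ≥ tw(K_{4}) = 3. Combining the bounds, tw(G) = 3.

Treewidth 3.
One optimal decomposition is:
Bags: B1 = {2, 3, 5, 6}  B2 = {0, 3, 5, 6}  B3 = {3, 4, 5, 6}  B4 = {3, 5, 6, 7}  B5 = {1, 3, 5, 6}
Tree: B1–B2, B2–B3, B3–B4, B4–B5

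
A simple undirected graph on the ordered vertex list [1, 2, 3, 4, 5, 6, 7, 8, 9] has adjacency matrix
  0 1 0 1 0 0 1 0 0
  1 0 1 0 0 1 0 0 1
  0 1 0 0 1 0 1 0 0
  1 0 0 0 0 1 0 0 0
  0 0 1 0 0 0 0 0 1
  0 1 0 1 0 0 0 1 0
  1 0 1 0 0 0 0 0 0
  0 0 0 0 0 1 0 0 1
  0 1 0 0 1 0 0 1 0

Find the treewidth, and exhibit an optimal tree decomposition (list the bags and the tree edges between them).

Treewidth 3.
One optimal decomposition is:
Bags: B1 = {4, 6, 8, 9}  B2 = {2, 4, 6, 9}  B3 = {1, 2, 4, 9}  B4 = {1, 2, 5, 9}  B5 = {1, 2, 3, 5}  B6 = {1, 3, 5, 7}
Tree: B1–B2, B2–B3, B3–B4, B4–B5, B5–B6

Every bag has size at most 4, so the width is 4 − 1 = 3 and tw(G) ≤ 3. For the lower bound: the 4 vertex sets {4,6,8}, {9}, {2}, {1,3,5,7} are disjoint, each induces a connected subgraph, and every pair is joined by at least one edge of G. Contracting each set to a single vertex therefore yields K_{4} as a minor, and since treewidth is minor-monotone, tw(G) ≥ tw(K_{4}) = 3. Combining the bounds, tw(G) = 3.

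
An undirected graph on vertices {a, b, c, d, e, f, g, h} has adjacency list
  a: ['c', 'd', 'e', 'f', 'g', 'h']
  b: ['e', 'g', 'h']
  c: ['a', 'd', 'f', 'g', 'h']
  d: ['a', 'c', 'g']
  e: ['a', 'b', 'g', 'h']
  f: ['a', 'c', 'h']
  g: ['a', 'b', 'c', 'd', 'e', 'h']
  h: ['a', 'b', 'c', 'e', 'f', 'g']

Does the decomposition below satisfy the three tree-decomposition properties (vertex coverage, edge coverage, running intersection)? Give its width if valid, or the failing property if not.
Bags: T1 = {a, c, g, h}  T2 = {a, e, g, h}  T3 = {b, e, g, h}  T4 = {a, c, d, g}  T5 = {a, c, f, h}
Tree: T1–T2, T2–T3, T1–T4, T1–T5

Yes; width 3.

Checking the three conditions: (i) the bags cover all of {a, b, c, d, e, f, g, h}; (ii) for each edge, some bag contains both endpoints; (iii) the bags containing any fixed vertex form a subtree. All hold, so the decomposition is valid with width 4 − 1 = 3.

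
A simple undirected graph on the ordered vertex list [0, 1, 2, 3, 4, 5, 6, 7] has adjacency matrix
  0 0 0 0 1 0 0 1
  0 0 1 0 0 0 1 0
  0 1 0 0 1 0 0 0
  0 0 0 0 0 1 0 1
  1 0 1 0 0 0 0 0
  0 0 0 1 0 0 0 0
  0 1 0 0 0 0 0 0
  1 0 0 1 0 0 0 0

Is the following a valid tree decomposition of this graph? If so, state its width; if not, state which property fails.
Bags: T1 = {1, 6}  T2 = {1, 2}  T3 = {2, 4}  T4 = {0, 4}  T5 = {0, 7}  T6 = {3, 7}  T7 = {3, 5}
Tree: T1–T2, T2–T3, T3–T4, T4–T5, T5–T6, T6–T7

Every vertex of G appears in some bag (union = {0, 1, 2, 3, 4, 5, 6, 7}); every edge is covered by a bag; and for each vertex v the set of bags containing v is connected in the bag tree. The decomposition is therefore valid. The largest bag has 2 vertices, so the width is 1.

Yes; width 1.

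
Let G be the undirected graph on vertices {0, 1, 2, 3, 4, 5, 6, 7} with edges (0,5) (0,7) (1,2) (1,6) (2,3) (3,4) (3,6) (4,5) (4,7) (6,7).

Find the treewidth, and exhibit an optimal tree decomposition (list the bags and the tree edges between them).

Every bag has size at most 3, so the width is 3 − 1 = 2 and tw(G) ≤ 2. Since 5–0–7–4–5 is a cycle in G, G is not acyclic. Forests are exactly the graphs of treewidth ≤ 1, so tw(G) ≥ 2. Therefore the treewidth is 2.

Treewidth 2.
One such decomposition:
Bags: B1 = {0, 4, 5}  B2 = {0, 4, 7}  B3 = {3, 4, 7}  B4 = {3, 6, 7}  B5 = {2, 3, 6}  B6 = {1, 2, 6}
Tree: B1–B2, B2–B3, B3–B4, B4–B5, B5–B6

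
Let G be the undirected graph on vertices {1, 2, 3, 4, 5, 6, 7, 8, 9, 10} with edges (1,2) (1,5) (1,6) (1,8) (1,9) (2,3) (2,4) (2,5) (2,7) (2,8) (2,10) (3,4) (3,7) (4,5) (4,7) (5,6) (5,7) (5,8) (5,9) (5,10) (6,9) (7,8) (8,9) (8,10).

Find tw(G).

A width-3 tree decomposition is:
Bags: B1 = {1, 2, 5, 8}  B2 = {2, 5, 7, 8}  B3 = {1, 5, 8, 9}  B4 = {2, 5, 8, 10}  B5 = {1, 5, 6, 9}  B6 = {2, 4, 5, 7}  B7 = {2, 3, 4, 7}
Tree: B1–B2, B1–B3, B1–B4, B3–B5, B2–B6, B6–B7
Every bag has size at most 4, so the width is 4 − 1 = 3 and tw(G) ≤ 3. Conversely, {2, 3, 4, 7} is a clique of size 4, and the vertices of any clique must share a bag in every tree decomposition; so some bag has ≥ 4 vertices and tw(G) ≥ 3. Hence tw(G) = 3 exactly.

3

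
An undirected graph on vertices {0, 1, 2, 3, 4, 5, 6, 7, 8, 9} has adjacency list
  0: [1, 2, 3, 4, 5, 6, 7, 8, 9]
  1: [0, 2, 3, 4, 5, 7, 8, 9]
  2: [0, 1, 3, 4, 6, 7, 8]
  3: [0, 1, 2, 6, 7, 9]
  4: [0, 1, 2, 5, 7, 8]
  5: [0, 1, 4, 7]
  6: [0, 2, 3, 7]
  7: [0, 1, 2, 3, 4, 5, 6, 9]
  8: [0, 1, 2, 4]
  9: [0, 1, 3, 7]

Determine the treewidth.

A width-4 tree decomposition is:
Bags: B1 = {0, 1, 2, 4, 7}  B2 = {0, 1, 2, 4, 8}  B3 = {0, 1, 2, 3, 7}  B4 = {0, 2, 3, 6, 7}  B5 = {0, 1, 3, 7, 9}  B6 = {0, 1, 4, 5, 7}
Tree: B1–B2, B1–B3, B3–B4, B3–B5, B1–B6
The largest bag has 5 vertices, giving width 4; this decomposition certifies tw(G) ≤ 4. On the other hand G contains the 5-clique {0, 1, 2, 4, 8}. A clique must lie in a single bag of any decomposition, so no decomposition can have width below 4. Hence tw(G) = 4 exactly.

4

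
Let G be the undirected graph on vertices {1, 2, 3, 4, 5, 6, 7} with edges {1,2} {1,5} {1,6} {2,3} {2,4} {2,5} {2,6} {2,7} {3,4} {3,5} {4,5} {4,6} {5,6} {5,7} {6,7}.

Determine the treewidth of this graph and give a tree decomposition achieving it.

Treewidth 3.
Bags: B1 = {2, 5, 6, 7}  B2 = {2, 4, 5, 6}  B3 = {1, 2, 5, 6}  B4 = {2, 3, 4, 5}
Tree: B1–B2, B1–B3, B2–B4

Each bag holds 4 vertices, so the decomposition has width 3, which upper-bounds the treewidth. Conversely, {2, 3, 4, 5} is a clique of size 4, and the vertices of any clique must share a bag in every tree decomposition; so some bag has ≥ 4 vertices and tw(G) ≥ 3. Hence tw(G) = 3 exactly.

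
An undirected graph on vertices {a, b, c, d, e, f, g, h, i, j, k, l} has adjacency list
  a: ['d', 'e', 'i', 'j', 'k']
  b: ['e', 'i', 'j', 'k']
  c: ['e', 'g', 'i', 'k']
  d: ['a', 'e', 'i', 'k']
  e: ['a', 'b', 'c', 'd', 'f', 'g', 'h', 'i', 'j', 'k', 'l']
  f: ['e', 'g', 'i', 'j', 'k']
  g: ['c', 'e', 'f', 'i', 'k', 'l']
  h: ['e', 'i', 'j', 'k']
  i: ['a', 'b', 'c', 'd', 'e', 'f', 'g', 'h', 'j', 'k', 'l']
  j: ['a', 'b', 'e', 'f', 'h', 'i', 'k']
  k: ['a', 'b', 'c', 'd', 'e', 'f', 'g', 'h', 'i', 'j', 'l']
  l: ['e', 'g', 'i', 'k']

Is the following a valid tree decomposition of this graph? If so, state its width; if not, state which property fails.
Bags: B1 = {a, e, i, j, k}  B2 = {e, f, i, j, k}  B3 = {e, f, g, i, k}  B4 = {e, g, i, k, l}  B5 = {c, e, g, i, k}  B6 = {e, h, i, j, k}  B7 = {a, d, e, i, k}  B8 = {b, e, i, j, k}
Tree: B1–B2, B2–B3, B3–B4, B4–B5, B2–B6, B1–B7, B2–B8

Yes; width 4.

Checking the three conditions: (i) the bags cover all of {a, b, c, d, e, f, g, h, i, j, k, l}; (ii) for each edge, some bag contains both endpoints; (iii) the bags containing any fixed vertex form a subtree. All hold, so the decomposition is valid with width 5 − 1 = 4.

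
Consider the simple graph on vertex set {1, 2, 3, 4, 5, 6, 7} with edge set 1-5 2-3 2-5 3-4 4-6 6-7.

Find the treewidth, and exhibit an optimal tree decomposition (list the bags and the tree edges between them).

Every bag has size at most 2, so the width is 2 − 1 = 1 and tw(G) ≤ 1. G has an edge, so its treewidth is at least 1. Therefore the treewidth is 1.

Treewidth 1.
Bags: B1 = {1, 5}  B2 = {2, 5}  B3 = {2, 3}  B4 = {3, 4}  B5 = {4, 6}  B6 = {6, 7}
Tree: B1–B2, B2–B3, B3–B4, B4–B5, B5–B6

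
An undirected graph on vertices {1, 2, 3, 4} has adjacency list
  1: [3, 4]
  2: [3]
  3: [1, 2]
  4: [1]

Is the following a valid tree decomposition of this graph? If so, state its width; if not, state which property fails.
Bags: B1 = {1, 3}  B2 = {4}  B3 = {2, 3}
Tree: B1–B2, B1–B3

A tree decomposition must satisfy three properties: every vertex lies in some bag; for every edge, both endpoints lie together in some bag; and for every vertex, the bags containing it form a connected subtree. Here edge (1,4) lies in no bag, so the decomposition is invalid.

No — edge (1,4) lies in no bag.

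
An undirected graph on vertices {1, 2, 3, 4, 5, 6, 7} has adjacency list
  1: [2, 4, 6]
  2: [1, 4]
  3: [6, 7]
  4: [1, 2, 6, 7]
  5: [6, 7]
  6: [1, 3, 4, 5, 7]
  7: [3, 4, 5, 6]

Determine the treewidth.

2

A width-2 tree decomposition is:
Bags: B1 = {1, 4, 6}  B2 = {4, 6, 7}  B3 = {1, 2, 4}  B4 = {3, 6, 7}  B5 = {5, 6, 7}
Tree: B1–B2, B1–B3, B2–B4, B4–B5
The largest bag has 3 vertices, giving width 2; this decomposition certifies tw(G) ≤ 2. For the lower bound, the 3 vertices {1, 2, 4} are pairwise adjacent, and any tree decomposition puts a clique entirely inside one bag — forcing width ≥ 2. Therefore the treewidth is 2.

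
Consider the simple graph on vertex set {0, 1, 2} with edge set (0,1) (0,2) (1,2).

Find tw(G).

2

A width-2 tree decomposition is:
Bags: B1 = {0, 1, 2}
Tree: (single bag)
With just one bag of size 3, the width is 3 − 1 = 2, so tw(G) ≤ 2. On the other hand G contains the 3-clique {0, 1, 2}. A clique must lie in a single bag of any decomposition, so no decomposition can have width below 2. Therefore the treewidth is 2.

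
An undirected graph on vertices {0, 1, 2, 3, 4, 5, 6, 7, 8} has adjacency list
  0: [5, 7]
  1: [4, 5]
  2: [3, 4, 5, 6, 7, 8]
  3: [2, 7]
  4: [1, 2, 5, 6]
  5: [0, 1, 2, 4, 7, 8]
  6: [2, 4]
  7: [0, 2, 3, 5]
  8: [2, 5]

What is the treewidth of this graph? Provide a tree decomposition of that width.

Each bag holds 3 vertices, so the decomposition has width 2, which upper-bounds the treewidth. For the lower bound, the 3 vertices {0, 5, 7} are pairwise adjacent, and any tree decomposition puts a clique entirely inside one bag — forcing width ≥ 2. Hence tw(G) = 2 exactly.

Treewidth 2.
Bags: B1 = {2, 4, 5}  B2 = {2, 4, 6}  B3 = {2, 5, 8}  B4 = {2, 5, 7}  B5 = {0, 5, 7}  B6 = {2, 3, 7}  B7 = {1, 4, 5}
Tree: B1–B2, B1–B3, B1–B4, B4–B5, B4–B6, B1–B7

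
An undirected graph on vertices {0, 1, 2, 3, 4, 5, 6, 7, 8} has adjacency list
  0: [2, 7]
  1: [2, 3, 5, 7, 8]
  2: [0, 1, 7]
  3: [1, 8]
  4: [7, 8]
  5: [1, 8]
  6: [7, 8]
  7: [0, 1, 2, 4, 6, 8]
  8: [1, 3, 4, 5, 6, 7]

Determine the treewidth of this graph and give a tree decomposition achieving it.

The largest bag has 3 vertices, giving width 2; this decomposition certifies tw(G) ≤ 2. For the lower bound, the 3 vertices {1, 3, 8} are pairwise adjacent, and any tree decomposition puts a clique entirely inside one bag — forcing width ≥ 2. Combining the bounds, tw(G) = 2.

Treewidth 2.
One such decomposition:
Bags: B1 = {6, 7, 8}  B2 = {1, 7, 8}  B3 = {1, 2, 7}  B4 = {0, 2, 7}  B5 = {4, 7, 8}  B6 = {1, 3, 8}  B7 = {1, 5, 8}
Tree: B1–B2, B2–B3, B3–B4, B2–B5, B2–B6, B2–B7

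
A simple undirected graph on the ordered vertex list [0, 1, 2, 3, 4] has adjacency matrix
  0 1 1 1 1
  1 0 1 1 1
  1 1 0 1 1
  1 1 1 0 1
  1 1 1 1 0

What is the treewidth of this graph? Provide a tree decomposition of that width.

With just one bag of size 5, the width is 5 − 1 = 4, so tw(G) ≤ 4. On the other hand G contains the 5-clique {0, 1, 2, 3, 4}. A clique must lie in a single bag of any decomposition, so no decomposition can have width below 4. Combining the bounds, tw(G) = 4.

Treewidth 4.
One optimal decomposition is:
Bags: B1 = {0, 1, 2, 3, 4}
Tree: (single bag)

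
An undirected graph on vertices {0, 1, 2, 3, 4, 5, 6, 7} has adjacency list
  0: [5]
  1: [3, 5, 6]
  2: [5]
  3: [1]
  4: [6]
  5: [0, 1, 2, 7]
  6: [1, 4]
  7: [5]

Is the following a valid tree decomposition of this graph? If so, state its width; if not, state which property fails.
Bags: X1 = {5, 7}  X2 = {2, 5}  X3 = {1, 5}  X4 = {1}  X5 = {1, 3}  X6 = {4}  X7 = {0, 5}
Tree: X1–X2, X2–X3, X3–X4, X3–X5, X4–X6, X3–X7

No — vertex 6 appears in no bag.

A tree decomposition must satisfy three properties: every vertex lies in some bag; for every edge, both endpoints lie together in some bag; and for every vertex, the bags containing it form a connected subtree. Here vertex 6 appears in no bag, so the decomposition is invalid.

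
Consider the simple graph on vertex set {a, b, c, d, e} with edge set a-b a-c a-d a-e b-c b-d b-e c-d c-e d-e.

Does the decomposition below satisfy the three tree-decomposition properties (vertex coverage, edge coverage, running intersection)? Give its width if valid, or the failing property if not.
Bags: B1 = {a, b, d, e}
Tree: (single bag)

No — vertex c appears in no bag.

A tree decomposition must satisfy three properties: every vertex lies in some bag; for every edge, both endpoints lie together in some bag; and for every vertex, the bags containing it form a connected subtree. Here vertex c appears in no bag, so the decomposition is invalid.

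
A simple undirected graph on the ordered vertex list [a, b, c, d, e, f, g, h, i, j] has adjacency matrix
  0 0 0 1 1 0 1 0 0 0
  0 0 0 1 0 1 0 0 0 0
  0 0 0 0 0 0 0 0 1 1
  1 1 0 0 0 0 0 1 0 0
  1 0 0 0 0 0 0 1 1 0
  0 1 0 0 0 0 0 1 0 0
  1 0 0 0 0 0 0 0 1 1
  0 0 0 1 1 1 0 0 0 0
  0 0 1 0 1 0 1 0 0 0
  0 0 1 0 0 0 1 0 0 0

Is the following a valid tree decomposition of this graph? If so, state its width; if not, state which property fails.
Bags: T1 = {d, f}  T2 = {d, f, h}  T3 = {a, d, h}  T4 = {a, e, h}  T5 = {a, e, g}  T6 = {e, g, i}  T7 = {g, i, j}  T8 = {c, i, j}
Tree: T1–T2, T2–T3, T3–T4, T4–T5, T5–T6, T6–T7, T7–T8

A tree decomposition must satisfy three properties: every vertex lies in some bag; for every edge, both endpoints lie together in some bag; and for every vertex, the bags containing it form a connected subtree. Here vertex b appears in no bag, so the decomposition is invalid.

No — vertex b appears in no bag.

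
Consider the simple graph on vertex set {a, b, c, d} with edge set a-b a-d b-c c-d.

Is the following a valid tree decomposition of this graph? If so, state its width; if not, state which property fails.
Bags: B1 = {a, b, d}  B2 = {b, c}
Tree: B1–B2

No — edge (d,c) lies in no bag.

A tree decomposition must satisfy three properties: every vertex lies in some bag; for every edge, both endpoints lie together in some bag; and for every vertex, the bags containing it form a connected subtree. Here edge (d,c) lies in no bag, so the decomposition is invalid.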